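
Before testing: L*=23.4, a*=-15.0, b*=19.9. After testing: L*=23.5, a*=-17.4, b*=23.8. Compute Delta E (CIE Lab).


Delta E = 4.58


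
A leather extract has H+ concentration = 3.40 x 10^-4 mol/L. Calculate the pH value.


pH = 3.47

pH = -log10[H+]
pH = -log10(3.40 x 10^-4) = 3.47


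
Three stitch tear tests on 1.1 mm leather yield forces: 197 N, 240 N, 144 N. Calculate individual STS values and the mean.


STS1 = 197 / 1.1 = 179.1 N/mm
STS2 = 240 / 1.1 = 218.2 N/mm
STS3 = 144 / 1.1 = 130.9 N/mm
Mean = (179.1 + 218.2 + 130.9) / 3 = 176.1 N/mm


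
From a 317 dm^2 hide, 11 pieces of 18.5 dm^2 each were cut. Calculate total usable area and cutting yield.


Usable area = 203.5 dm^2
Yield = 64.2%


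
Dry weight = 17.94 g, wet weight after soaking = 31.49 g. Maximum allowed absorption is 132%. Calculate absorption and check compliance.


Absorption = 75.5%
Compliant: Yes


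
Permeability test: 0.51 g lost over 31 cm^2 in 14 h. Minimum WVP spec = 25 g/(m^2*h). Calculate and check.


WVP = 11.75 g/(m^2*h)
Meets specification: No

WVP = 0.51 / (31 x 14) x 10000 = 11.75 g/(m^2*h)
Minimum: 25 g/(m^2*h)
Meets spec: No


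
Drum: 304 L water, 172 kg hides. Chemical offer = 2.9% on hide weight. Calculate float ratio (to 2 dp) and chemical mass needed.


Float ratio = 1.77
Chemical needed = 4.988 kg

Float ratio = 304 / 172 = 1.77
Chemical = 172 x 2.9 / 100 = 4.988 kg


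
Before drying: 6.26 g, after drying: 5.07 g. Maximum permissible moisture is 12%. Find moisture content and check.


MC = (6.26 - 5.07) / 6.26 x 100 = 19.0%
Maximum: 12%
Acceptable: No


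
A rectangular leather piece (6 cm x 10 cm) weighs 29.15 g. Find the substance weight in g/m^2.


4858.3 g/m^2


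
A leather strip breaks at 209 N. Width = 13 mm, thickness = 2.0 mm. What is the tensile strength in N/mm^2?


8.04 N/mm^2


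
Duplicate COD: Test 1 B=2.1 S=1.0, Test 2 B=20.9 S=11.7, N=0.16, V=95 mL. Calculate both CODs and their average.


COD1 = 14.8 mg/L
COD2 = 124.0 mg/L
Average = 69.4 mg/L


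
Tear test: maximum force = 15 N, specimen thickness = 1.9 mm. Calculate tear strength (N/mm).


Tear strength = force / thickness
Tear = 15 / 1.9 = 7.9 N/mm


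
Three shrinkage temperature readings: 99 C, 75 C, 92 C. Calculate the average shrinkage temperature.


Average = (99 + 75 + 92) / 3
Average = 266 / 3 = 88.7 C


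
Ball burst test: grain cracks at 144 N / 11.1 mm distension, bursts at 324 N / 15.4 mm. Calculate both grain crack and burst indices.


Crack index = 144 / 11.1 = 13.0 N/mm
Burst index = 324 / 15.4 = 21.0 N/mm


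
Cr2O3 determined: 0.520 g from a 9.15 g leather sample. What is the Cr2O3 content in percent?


Cr2O3% = 0.520 / 9.15 x 100
Cr2O3% = 5.68%


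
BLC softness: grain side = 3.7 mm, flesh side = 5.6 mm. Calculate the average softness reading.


4.65 mm

Average = (3.7 + 5.6) / 2
Average = 4.65 mm


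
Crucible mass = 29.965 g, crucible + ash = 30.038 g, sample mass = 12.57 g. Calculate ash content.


Ash mass = 30.038 - 29.965 = 0.073 g
Ash% = 0.073 / 12.57 x 100 = 0.58%


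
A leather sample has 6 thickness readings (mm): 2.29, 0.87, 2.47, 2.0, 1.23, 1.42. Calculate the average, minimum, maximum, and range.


Average = 1.71 mm
Min = 0.87 mm
Max = 2.47 mm
Range = 1.60 mm

Sum = 10.28
Average = 10.28 / 6 = 1.71 mm
Minimum = 0.87 mm
Maximum = 2.47 mm
Range = 2.47 - 0.87 = 1.60 mm


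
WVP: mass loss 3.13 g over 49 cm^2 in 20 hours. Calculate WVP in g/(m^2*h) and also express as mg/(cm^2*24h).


WVP = 31.94 g/(m^2*h)
Daily rate = 76.65 mg/(cm^2*24h)


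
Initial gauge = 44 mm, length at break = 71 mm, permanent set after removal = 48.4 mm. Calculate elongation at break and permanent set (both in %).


Elongation at break = (71 - 44) / 44 x 100 = 61.4%
Permanent set = (48.4 - 44) / 44 x 100 = 10.0%


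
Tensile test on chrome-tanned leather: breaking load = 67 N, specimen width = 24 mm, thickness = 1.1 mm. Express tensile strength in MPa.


2.54 MPa

Cross-section = 24 x 1.1 = 26.4 mm^2
TS = 67 / 26.4 = 2.54 MPa
(1 N/mm^2 = 1 MPa)


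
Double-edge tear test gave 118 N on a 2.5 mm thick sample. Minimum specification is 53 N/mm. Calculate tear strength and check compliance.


Tear strength = 118 / 2.5 = 47.2 N/mm
Required minimum = 53 N/mm
Compliant: No


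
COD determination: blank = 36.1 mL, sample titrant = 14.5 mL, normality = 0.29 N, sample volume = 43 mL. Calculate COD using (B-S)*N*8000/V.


COD = (36.1 - 14.5) x 0.29 x 8000 / 43
COD = 21.6 x 0.29 x 8000 / 43
COD = 1165.4 mg/L


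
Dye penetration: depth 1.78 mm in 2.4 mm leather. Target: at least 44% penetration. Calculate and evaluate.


Penetration = 1.78 / 2.4 x 100 = 74.2%
Target: 44%
Meets target: Yes


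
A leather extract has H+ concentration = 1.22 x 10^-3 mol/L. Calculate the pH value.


pH = 2.91

pH = -log10[H+]
pH = -log10(1.22 x 10^-3) = 2.91


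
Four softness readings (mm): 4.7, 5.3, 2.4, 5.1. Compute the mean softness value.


Sum = 4.7 + 5.3 + 2.4 + 5.1
Mean = 17.5 / 4 = 4.38 mm


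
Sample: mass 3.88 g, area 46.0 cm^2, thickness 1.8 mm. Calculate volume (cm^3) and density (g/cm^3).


Volume = 8.280 cm^3
Density = 0.469 g/cm^3


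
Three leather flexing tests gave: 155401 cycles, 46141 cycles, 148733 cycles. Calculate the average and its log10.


Average = (155401 + 46141 + 148733) / 3 = 116758 cycles
log10(116758) = 5.07


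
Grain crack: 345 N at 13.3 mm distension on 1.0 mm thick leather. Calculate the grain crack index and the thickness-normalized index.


Crack index = 345 / 13.3 = 25.9 N/mm
Normalized = 25.9 / 1.0 = 25.9 N/mm per mm


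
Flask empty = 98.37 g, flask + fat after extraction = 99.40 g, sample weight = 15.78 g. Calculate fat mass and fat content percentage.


Fat mass = 1.03 g
Fat content = 6.5%

Fat mass = 99.40 - 98.37 = 1.03 g
Fat% = 1.03 / 15.78 x 100 = 6.5%


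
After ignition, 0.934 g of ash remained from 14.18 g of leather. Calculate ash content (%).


Ash% = 0.934 / 14.18 x 100
Ash% = 6.59%


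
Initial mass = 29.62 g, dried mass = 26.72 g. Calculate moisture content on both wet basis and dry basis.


Moisture lost = 29.62 - 26.72 = 2.90 g
Wet basis MC = 2.90 / 29.62 x 100 = 9.8%
Dry basis MC = 2.90 / 26.72 x 100 = 10.9%


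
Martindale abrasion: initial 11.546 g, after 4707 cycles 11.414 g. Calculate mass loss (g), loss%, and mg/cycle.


Mass loss = 0.132 g
Loss = 1.14%
Rate = 0.028 mg/cycle


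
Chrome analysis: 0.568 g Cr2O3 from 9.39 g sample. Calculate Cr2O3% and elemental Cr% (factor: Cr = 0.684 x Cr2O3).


Cr2O3% = 0.568 / 9.39 x 100 = 6.05%
Cr% = 6.05 x 0.684 = 4.14%


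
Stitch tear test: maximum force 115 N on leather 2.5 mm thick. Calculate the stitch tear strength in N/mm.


Stitch tear strength = force / thickness
STS = 115 / 2.5 = 46.0 N/mm


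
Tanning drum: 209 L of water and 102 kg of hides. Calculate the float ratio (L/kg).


2.0

Float ratio = water / hide weight
Ratio = 209 / 102 = 2.0


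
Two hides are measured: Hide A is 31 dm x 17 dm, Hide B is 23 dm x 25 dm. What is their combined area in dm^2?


Hide A area = 31 x 17 = 527 dm^2
Hide B area = 23 x 25 = 575 dm^2
Total = 527 + 575 = 1102 dm^2


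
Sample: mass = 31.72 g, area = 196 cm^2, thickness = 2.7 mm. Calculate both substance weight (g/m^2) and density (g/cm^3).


Substance weight = 1618.4 g/m^2
Density = 0.599 g/cm^3

SW = 31.72 / 196 x 10000 = 1618.4 g/m^2
Volume = 196 x 2.7 / 10 = 52.92 cm^3
Density = 31.72 / 52.92 = 0.599 g/cm^3


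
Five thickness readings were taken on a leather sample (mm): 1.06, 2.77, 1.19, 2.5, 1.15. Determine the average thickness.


Sum = 1.06 + 2.77 + 1.19 + 2.5 + 1.15 = 8.67
Average = 8.67 / 5 = 1.73 mm


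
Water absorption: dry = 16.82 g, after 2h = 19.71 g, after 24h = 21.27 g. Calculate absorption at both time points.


WA (2h) = (19.71 - 16.82) / 16.82 x 100 = 17.2%
WA (24h) = (21.27 - 16.82) / 16.82 x 100 = 26.5%


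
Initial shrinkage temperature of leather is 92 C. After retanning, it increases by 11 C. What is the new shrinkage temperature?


103 C

New Ts = 92 + 11 = 103 C


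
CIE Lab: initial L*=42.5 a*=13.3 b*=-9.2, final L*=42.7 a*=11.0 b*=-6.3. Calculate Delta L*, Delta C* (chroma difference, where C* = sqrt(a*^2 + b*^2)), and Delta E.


Delta L* = 0.2
Delta C* = -3.50
Delta E = 3.71

Delta L* = 42.7 - 42.5 = 0.2
C1* = sqrt((13.3)^2 + (-9.2)^2) = 16.172
C2* = sqrt((11.0)^2 + (-6.3)^2) = 12.676
Delta C* = 12.676 - 16.172 = -3.50
Delta E = sqrt((0.2)^2 + (-2.3)^2 + (2.9)^2) = 3.71


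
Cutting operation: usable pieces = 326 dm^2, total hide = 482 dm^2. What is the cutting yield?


Yield = usable / total x 100
Yield = 326 / 482 x 100 = 67.6%


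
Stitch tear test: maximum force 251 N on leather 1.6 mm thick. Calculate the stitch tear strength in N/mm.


Stitch tear strength = force / thickness
STS = 251 / 1.6 = 156.9 N/mm


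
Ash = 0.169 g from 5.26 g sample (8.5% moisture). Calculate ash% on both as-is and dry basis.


As-is ash = 3.21%
Dry-basis ash = 3.51%

As-is ash% = 0.169 / 5.26 x 100 = 3.21%
Dry mass = 5.26 x (100 - 8.5) / 100 = 4.8129 g
Dry-basis ash% = 0.169 / 4.8129 x 100 = 3.51%


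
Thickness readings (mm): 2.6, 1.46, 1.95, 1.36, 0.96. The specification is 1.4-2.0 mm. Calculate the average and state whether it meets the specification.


Average = 1.67 mm
Within specification: Yes


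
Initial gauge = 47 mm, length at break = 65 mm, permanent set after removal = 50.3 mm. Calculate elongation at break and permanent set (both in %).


Elongation at break = 38.3%
Permanent set = 7.0%

Elongation at break = (65 - 47) / 47 x 100 = 38.3%
Permanent set = (50.3 - 47) / 47 x 100 = 7.0%


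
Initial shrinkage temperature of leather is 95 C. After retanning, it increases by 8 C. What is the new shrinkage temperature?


New Ts = 95 + 8 = 103 C


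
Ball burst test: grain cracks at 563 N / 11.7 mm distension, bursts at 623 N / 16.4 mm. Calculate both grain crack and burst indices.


Crack index = 563 / 11.7 = 48.1 N/mm
Burst index = 623 / 16.4 = 38.0 N/mm


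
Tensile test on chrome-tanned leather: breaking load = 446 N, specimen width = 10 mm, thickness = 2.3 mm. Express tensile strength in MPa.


19.39 MPa

Cross-section = 10 x 2.3 = 23.0 mm^2
TS = 446 / 23.0 = 19.39 MPa
(1 N/mm^2 = 1 MPa)


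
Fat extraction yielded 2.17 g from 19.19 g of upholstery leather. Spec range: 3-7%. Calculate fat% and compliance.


Fat% = 2.17 / 19.19 x 100 = 11.3%
Spec range: 3-7%
Compliant: No


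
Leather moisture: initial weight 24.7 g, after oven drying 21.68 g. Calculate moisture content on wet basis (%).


12.2%


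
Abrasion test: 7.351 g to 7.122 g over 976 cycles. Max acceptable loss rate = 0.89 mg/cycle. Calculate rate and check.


Rate = 0.235 mg/cycle
Passes: Yes


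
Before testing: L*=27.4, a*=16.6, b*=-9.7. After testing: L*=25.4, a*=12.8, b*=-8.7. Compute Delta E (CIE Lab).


Delta E = 4.41

dL = 25.4 - 27.4 = -2.0
da = 12.8 - 16.6 = -3.8
db = -8.7 - (-9.7) = 1.0
dE = sqrt((-2.0)^2 + (-3.8)^2 + (1.0)^2) = 4.41


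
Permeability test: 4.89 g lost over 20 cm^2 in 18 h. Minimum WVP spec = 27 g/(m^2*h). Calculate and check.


WVP = 4.89 / (20 x 18) x 10000 = 135.83 g/(m^2*h)
Minimum: 27 g/(m^2*h)
Meets spec: Yes


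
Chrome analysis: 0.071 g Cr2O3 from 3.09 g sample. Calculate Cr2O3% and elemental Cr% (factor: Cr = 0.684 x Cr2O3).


Cr2O3% = 0.071 / 3.09 x 100 = 2.30%
Cr% = 2.30 x 0.684 = 1.57%


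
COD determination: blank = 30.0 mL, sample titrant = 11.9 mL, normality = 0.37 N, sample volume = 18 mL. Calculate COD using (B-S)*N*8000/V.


2976.4 mg/L

COD = (30.0 - 11.9) x 0.37 x 8000 / 18
COD = 18.1 x 0.37 x 8000 / 18
COD = 2976.4 mg/L


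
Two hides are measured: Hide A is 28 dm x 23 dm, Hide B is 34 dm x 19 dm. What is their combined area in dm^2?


1290 dm^2


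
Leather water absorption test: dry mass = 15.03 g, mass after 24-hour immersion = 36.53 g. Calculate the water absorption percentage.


143.0%


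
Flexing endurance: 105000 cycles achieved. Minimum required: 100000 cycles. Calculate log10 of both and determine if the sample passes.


log10(105000) = 5.02
log10(100000) = 5.00
Passes: Yes


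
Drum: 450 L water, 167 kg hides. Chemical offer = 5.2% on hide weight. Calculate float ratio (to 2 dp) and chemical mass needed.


Float ratio = 2.69
Chemical needed = 8.684 kg

Float ratio = 450 / 167 = 2.69
Chemical = 167 x 5.2 / 100 = 8.684 kg


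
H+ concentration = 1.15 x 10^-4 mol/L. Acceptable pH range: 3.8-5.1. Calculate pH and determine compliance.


pH = 3.94
Compliant: Yes

pH = -log10(1.15 x 10^-4) = 3.94
Range: 3.8 to 5.1
Compliant: Yes


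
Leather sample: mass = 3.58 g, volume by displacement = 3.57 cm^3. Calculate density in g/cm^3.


1.003 g/cm^3

Density = mass / volume
Density = 3.58 / 3.57 = 1.003 g/cm^3


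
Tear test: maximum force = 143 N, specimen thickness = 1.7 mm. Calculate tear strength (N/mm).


Tear strength = force / thickness
Tear = 143 / 1.7 = 84.1 N/mm


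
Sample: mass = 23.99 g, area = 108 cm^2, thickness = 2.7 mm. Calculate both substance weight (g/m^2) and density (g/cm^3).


Substance weight = 2221.3 g/m^2
Density = 0.823 g/cm^3

SW = 23.99 / 108 x 10000 = 2221.3 g/m^2
Volume = 108 x 2.7 / 10 = 29.16 cm^3
Density = 23.99 / 29.16 = 0.823 g/cm^3


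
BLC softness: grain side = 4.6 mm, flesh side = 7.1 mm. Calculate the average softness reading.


5.85 mm


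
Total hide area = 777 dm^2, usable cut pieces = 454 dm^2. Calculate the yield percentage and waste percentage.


Yield = 454 / 777 x 100 = 58.4%
Waste = 777 - 454 = 323 dm^2
Waste% = 100 - 58.4 = 41.6%


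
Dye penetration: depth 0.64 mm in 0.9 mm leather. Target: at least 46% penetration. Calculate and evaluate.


Penetration = 71.1%
Meets target: Yes


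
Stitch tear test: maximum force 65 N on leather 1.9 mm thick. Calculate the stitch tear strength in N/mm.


Stitch tear strength = force / thickness
STS = 65 / 1.9 = 34.2 N/mm


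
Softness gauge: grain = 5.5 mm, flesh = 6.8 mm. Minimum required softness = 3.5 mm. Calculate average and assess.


Average = (5.5 + 6.8) / 2 = 6.15 mm
Minimum = 3.5 mm
Meets requirement: Yes


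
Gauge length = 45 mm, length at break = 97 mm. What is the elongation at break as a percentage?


Extension = 97 - 45 = 52 mm
Elongation = 52 / 45 x 100 = 115.6%


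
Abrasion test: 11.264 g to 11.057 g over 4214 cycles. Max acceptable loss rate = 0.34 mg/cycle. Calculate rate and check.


Loss = 11.264 - 11.057 = 0.207 g
Rate = 0.207 g / 4214 cycles x 1000 = 0.049 mg/cycle
Max = 0.34 mg/cycle
Passes: Yes


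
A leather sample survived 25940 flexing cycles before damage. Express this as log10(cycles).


4.41


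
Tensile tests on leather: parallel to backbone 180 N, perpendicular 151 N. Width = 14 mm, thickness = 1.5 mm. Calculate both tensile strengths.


Area = 14 x 1.5 = 21.0 mm^2
TS (parallel) = 180 / 21.0 = 8.57 N/mm^2
TS (perpendicular) = 151 / 21.0 = 7.19 N/mm^2


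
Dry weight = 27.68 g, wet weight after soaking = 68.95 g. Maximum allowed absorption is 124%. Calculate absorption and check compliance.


Absorption = 149.1%
Compliant: No


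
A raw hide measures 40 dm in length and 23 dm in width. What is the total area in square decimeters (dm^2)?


Area = length x width
Area = 40 x 23 = 920 dm^2


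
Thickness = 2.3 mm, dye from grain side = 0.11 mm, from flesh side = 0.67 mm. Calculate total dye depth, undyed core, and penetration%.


Total dyed = 0.78 mm
Undyed core = 1.52 mm
Penetration = 33.9%

Total dyed = 0.11 + 0.67 = 0.78 mm
Undyed core = 2.3 - 0.78 = 1.52 mm
Penetration = 0.78 / 2.3 x 100 = 33.9%


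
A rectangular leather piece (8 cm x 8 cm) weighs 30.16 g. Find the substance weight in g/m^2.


Area = 8 x 8 = 64 cm^2
SW = 30.16 / 64 x 10000 = 4712.5 g/m^2


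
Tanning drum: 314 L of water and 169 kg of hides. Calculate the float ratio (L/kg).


Float ratio = water / hide weight
Ratio = 314 / 169 = 1.9


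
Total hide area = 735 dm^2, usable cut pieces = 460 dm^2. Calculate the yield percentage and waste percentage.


Yield = 460 / 735 x 100 = 62.6%
Waste = 735 - 460 = 275 dm^2
Waste% = 100 - 62.6 = 37.4%


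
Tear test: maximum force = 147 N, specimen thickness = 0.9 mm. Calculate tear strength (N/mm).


163.3 N/mm

Tear strength = force / thickness
Tear = 147 / 0.9 = 163.3 N/mm


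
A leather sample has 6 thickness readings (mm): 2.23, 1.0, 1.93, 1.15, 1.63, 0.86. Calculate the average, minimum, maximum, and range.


Average = 1.47 mm
Min = 0.86 mm
Max = 2.23 mm
Range = 1.37 mm


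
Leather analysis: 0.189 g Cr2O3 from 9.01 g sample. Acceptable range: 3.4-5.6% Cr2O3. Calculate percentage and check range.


Cr2O3% = 0.189 / 9.01 x 100 = 2.10%
Acceptable range: 3.4 to 5.6%
Within range: No


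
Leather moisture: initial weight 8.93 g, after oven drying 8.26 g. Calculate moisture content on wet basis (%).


Moisture = 8.93 - 8.26 = 0.67 g
MC = 0.67 / 8.93 x 100 = 7.5%


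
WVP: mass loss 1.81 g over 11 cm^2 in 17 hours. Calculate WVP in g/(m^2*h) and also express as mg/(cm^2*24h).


WVP = 96.79 g/(m^2*h)
Daily rate = 232.30 mg/(cm^2*24h)

WVP = 1.81 / (11 x 17) x 10000 = 96.79 g/(m^2*h)
Mass loss in mg = 1.81 x 1000 = 1810 mg
Per cm^2 per 24h in mg: 1810 x 24 / (11 x 17) = 43440 / 187 = 232.30 mg/(cm^2*24h)


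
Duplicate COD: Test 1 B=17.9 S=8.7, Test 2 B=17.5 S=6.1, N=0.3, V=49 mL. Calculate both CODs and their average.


COD1 = (17.9 - 8.7) x 0.3 x 8000 / 49 = 450.6 mg/L
COD2 = (17.5 - 6.1) x 0.3 x 8000 / 49 = 558.4 mg/L
Average = (450.6 + 558.4) / 2 = 504.5 mg/L


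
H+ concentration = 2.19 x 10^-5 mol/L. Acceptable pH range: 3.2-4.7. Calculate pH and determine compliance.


pH = 4.66
Compliant: Yes


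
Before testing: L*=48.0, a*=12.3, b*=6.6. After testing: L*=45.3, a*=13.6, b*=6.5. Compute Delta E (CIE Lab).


dL = 45.3 - 48.0 = -2.7
da = 13.6 - 12.3 = 1.3
db = 6.5 - 6.6 = -0.1
dE = sqrt((-2.7)^2 + (1.3)^2 + (-0.1)^2) = 3.00


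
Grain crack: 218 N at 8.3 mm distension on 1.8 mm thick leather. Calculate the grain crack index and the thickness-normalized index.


Crack index = 218 / 8.3 = 26.3 N/mm
Normalized = 26.3 / 1.8 = 14.6 N/mm per mm


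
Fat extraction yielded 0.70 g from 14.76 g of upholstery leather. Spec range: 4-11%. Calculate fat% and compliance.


Fat content = 4.7%
Compliant: Yes

Fat% = 0.70 / 14.76 x 100 = 4.7%
Spec range: 4-11%
Compliant: Yes


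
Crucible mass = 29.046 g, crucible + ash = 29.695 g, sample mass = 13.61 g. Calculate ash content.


Ash mass = 0.649 g
Ash content = 4.77%

Ash mass = 29.695 - 29.046 = 0.649 g
Ash% = 0.649 / 13.61 x 100 = 4.77%


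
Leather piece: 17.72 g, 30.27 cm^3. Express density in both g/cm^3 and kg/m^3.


Density = 17.72 / 30.27 = 0.585 g/cm^3
Convert: 0.585 x 1000 = 585 kg/m^3


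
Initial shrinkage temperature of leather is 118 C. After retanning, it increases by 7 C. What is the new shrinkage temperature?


125 C

New Ts = 118 + 7 = 125 C


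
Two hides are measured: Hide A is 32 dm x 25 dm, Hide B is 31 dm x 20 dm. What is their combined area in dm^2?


Hide A area = 32 x 25 = 800 dm^2
Hide B area = 31 x 20 = 620 dm^2
Total = 800 + 620 = 1420 dm^2


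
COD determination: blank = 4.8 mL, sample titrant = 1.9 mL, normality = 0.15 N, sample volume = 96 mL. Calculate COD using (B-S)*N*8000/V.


COD = (4.8 - 1.9) x 0.15 x 8000 / 96
COD = 2.9 x 0.15 x 8000 / 96
COD = 36.3 mg/L


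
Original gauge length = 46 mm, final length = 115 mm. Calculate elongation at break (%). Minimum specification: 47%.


Extension = 115 - 46 = 69 mm
Elongation = 69 / 46 x 100 = 150.0%
Minimum required: 47%
Meets specification: Yes


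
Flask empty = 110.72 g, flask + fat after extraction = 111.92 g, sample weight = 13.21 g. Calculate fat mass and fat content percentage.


Fat mass = 111.92 - 110.72 = 1.20 g
Fat% = 1.20 / 13.21 x 100 = 9.1%


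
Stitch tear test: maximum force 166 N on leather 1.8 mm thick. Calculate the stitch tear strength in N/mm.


Stitch tear strength = force / thickness
STS = 166 / 1.8 = 92.2 N/mm


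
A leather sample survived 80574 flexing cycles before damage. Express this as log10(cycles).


4.91

log10(80574) = 4.91


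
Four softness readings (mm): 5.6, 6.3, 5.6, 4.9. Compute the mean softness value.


Sum = 5.6 + 6.3 + 5.6 + 4.9
Mean = 22.4 / 4 = 5.60 mm


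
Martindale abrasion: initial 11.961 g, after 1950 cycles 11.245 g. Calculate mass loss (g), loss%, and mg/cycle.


Loss = 11.961 - 11.245 = 0.716 g
Loss% = 0.716 / 11.961 x 100 = 5.99%
Rate = 0.716 / 1950 x 1000 = 0.367 mg/cycle


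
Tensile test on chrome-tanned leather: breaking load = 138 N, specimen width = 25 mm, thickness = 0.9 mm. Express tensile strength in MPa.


6.13 MPa


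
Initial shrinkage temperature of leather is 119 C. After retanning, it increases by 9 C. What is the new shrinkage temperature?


New Ts = 119 + 9 = 128 C


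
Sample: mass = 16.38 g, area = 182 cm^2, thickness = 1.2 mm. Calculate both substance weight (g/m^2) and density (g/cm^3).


Substance weight = 900.0 g/m^2
Density = 0.750 g/cm^3


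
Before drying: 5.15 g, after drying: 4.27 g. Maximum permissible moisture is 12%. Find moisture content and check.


Moisture content = 17.1%
Acceptable: No

MC = (5.15 - 4.27) / 5.15 x 100 = 17.1%
Maximum: 12%
Acceptable: No


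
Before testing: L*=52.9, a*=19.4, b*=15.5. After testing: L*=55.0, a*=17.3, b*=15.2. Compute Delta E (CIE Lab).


Delta E = 2.98


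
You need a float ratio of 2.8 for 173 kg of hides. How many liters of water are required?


Water = hide weight x target ratio
Water = 173 x 2.8 = 484.4 L


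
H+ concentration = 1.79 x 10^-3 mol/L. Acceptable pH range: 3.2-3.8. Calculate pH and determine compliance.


pH = -log10(1.79 x 10^-3) = 2.75
Range: 3.2 to 3.8
Compliant: No


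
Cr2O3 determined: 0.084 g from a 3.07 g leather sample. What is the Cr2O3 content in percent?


2.74%

Cr2O3% = 0.084 / 3.07 x 100
Cr2O3% = 2.74%


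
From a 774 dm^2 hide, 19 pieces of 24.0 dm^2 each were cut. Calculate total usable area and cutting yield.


Usable area = 456.0 dm^2
Yield = 58.9%

Total usable = 19 x 24.0 = 456.0 dm^2
Yield = 456.0 / 774 x 100 = 58.9%


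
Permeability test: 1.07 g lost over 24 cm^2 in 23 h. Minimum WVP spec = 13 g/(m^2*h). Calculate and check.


WVP = 19.38 g/(m^2*h)
Meets specification: Yes

WVP = 1.07 / (24 x 23) x 10000 = 19.38 g/(m^2*h)
Minimum: 13 g/(m^2*h)
Meets spec: Yes


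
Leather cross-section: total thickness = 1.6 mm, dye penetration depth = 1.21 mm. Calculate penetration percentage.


Penetration% = 1.21 / 1.6 x 100
Penetration = 75.6%


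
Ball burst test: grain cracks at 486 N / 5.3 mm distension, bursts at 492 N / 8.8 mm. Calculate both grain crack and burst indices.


Crack index = 486 / 5.3 = 91.7 N/mm
Burst index = 492 / 8.8 = 55.9 N/mm


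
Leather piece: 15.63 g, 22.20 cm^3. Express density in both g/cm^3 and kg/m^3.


0.704 g/cm^3
704 kg/m^3


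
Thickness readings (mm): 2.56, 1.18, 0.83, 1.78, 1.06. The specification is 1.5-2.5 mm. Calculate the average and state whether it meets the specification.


Sum = 7.41
Average = 7.41 / 5 = 1.48 mm
Specification range: 1.5 to 2.5 mm
Within spec: No


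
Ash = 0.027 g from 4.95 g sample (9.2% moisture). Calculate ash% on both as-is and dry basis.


As-is ash = 0.55%
Dry-basis ash = 0.60%

As-is ash% = 0.027 / 4.95 x 100 = 0.55%
Dry mass = 4.95 x (100 - 9.2) / 100 = 4.4946 g
Dry-basis ash% = 0.027 / 4.4946 x 100 = 0.60%


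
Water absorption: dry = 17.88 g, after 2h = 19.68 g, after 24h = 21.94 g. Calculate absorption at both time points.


2h absorption = 10.1%
24h absorption = 22.7%

WA (2h) = (19.68 - 17.88) / 17.88 x 100 = 10.1%
WA (24h) = (21.94 - 17.88) / 17.88 x 100 = 22.7%


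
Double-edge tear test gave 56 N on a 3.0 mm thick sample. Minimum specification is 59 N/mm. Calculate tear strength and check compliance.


Tear strength = 56 / 3.0 = 18.7 N/mm
Required minimum = 59 N/mm
Compliant: No


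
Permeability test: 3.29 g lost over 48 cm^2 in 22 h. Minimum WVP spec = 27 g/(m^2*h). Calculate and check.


WVP = 31.16 g/(m^2*h)
Meets specification: Yes


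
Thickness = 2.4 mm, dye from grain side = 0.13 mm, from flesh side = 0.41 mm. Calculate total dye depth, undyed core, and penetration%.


Total dyed = 0.13 + 0.41 = 0.54 mm
Undyed core = 2.4 - 0.54 = 1.86 mm
Penetration = 0.54 / 2.4 x 100 = 22.5%


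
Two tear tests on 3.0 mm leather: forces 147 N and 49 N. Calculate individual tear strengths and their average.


Tear 1 = 49.0 N/mm
Tear 2 = 16.3 N/mm
Average = 32.7 N/mm

Tear 1 = 147 / 3.0 = 49.0 N/mm
Tear 2 = 49 / 3.0 = 16.3 N/mm
Average = (49.0 + 16.3) / 2 = 32.7 N/mm


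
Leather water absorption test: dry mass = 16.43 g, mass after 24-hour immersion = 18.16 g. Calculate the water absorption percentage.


10.5%

Water absorbed = 18.16 - 16.43 = 1.73 g
WA% = 1.73 / 16.43 x 100 = 10.5%


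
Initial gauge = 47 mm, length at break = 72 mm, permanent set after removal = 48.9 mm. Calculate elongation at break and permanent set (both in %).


Elongation at break = 53.2%
Permanent set = 4.0%


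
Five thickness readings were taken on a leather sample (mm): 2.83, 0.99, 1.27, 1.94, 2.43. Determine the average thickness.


1.89 mm


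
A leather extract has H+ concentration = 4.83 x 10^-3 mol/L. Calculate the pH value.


pH = 2.32


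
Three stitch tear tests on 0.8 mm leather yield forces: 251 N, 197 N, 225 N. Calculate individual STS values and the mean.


STS1 = 251 / 0.8 = 313.8 N/mm
STS2 = 197 / 0.8 = 246.3 N/mm
STS3 = 225 / 0.8 = 281.3 N/mm
Mean = (313.8 + 246.3 + 281.3) / 3 = 280.5 N/mm


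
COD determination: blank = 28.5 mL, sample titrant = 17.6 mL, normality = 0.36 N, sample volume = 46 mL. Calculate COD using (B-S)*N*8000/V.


COD = (28.5 - 17.6) x 0.36 x 8000 / 46
COD = 10.9 x 0.36 x 8000 / 46
COD = 682.4 mg/L


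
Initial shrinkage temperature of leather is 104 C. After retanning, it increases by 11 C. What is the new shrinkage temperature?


115 C

New Ts = 104 + 11 = 115 C


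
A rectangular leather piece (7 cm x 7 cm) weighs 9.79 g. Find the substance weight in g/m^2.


Area = 7 x 7 = 49 cm^2
SW = 9.79 / 49 x 10000 = 1998.0 g/m^2


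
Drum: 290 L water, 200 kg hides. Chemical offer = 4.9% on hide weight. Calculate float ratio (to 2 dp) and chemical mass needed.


Float ratio = 1.45
Chemical needed = 9.8 kg

Float ratio = 290 / 200 = 1.45
Chemical = 200 x 4.9 / 100 = 9.8 kg


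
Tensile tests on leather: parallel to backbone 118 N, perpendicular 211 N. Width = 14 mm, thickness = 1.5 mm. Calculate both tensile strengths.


Parallel = 5.62 N/mm^2
Perpendicular = 10.05 N/mm^2

Area = 14 x 1.5 = 21.0 mm^2
TS (parallel) = 118 / 21.0 = 5.62 N/mm^2
TS (perpendicular) = 211 / 21.0 = 10.05 N/mm^2


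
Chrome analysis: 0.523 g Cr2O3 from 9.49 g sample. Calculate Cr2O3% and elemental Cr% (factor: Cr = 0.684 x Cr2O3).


Cr2O3 = 5.51%
Cr = 3.77%


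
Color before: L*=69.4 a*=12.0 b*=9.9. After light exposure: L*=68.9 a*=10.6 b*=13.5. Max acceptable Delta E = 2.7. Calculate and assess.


dL = -0.5, da = -1.4, db = 3.6
dE = sqrt((-0.5)^2 + (-1.4)^2 + (3.6)^2) = 3.89
Max = 2.7
Passes: No


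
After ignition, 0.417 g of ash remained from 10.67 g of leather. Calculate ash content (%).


Ash% = 0.417 / 10.67 x 100
Ash% = 3.91%


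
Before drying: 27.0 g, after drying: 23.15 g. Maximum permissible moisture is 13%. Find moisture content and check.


MC = (27.0 - 23.15) / 27.0 x 100 = 14.3%
Maximum: 13%
Acceptable: No


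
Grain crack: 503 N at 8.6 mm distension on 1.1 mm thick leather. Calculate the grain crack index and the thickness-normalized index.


Crack index = 503 / 8.6 = 58.5 N/mm
Normalized = 58.5 / 1.1 = 53.2 N/mm per mm


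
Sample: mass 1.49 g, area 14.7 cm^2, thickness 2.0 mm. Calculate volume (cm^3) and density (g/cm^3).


Thickness in cm = 2.0 / 10 = 0.20 cm
Volume = 14.7 x 0.20 = 2.940 cm^3
Density = 1.49 / 2.940 = 0.507 g/cm^3


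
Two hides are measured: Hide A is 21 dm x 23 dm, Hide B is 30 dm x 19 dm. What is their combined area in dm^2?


Hide A area = 21 x 23 = 483 dm^2
Hide B area = 30 x 19 = 570 dm^2
Total = 483 + 570 = 1053 dm^2


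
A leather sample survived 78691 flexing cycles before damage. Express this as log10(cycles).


log10(78691) = 4.90


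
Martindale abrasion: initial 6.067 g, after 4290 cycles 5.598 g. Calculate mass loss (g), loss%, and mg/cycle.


Loss = 6.067 - 5.598 = 0.469 g
Loss% = 0.469 / 6.067 x 100 = 7.73%
Rate = 0.469 / 4290 x 1000 = 0.109 mg/cycle


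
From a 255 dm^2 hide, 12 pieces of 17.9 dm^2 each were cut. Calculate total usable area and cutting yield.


Usable area = 214.8 dm^2
Yield = 84.2%

Total usable = 12 x 17.9 = 214.8 dm^2
Yield = 214.8 / 255 x 100 = 84.2%


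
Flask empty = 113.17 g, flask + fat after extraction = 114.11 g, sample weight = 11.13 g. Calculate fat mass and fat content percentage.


Fat mass = 114.11 - 113.17 = 0.94 g
Fat% = 0.94 / 11.13 x 100 = 8.4%


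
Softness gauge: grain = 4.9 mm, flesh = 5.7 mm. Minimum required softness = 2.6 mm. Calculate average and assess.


Average softness = 5.30 mm
Meets requirement: Yes

Average = (4.9 + 5.7) / 2 = 5.30 mm
Minimum = 2.6 mm
Meets requirement: Yes


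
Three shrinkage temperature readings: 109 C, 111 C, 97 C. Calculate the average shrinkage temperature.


105.7 C


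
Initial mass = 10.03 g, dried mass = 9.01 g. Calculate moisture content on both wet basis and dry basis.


Moisture lost = 10.03 - 9.01 = 1.02 g
Wet basis MC = 1.02 / 10.03 x 100 = 10.2%
Dry basis MC = 1.02 / 9.01 x 100 = 11.3%


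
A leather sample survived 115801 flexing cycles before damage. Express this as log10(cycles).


5.06


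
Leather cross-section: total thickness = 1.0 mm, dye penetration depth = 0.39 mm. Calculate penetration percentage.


Penetration% = 0.39 / 1.0 x 100
Penetration = 39.0%


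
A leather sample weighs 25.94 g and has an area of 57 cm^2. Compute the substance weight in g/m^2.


4550.9 g/m^2

Substance weight = mass / area x 10000
SW = 25.94 / 57 x 10000
SW = 4550.9 g/m^2


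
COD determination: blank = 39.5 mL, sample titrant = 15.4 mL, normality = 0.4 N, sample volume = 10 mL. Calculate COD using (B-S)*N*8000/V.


COD = (39.5 - 15.4) x 0.4 x 8000 / 10
COD = 24.1 x 0.4 x 8000 / 10
COD = 7712.0 mg/L


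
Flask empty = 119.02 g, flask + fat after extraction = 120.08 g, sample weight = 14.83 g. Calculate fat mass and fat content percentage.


Fat mass = 1.06 g
Fat content = 7.1%


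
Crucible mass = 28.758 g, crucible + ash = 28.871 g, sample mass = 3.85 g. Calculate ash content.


Ash mass = 28.871 - 28.758 = 0.113 g
Ash% = 0.113 / 3.85 x 100 = 2.94%


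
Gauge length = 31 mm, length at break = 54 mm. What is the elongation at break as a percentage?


Extension = 54 - 31 = 23 mm
Elongation = 23 / 31 x 100 = 74.2%


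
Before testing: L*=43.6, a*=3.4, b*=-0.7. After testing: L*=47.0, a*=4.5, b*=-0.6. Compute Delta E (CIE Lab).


Delta E = 3.57

dL = 47.0 - 43.6 = 3.4
da = 4.5 - 3.4 = 1.1
db = -0.6 - (-0.7) = 0.1
dE = sqrt((3.4)^2 + (1.1)^2 + (0.1)^2) = 3.57


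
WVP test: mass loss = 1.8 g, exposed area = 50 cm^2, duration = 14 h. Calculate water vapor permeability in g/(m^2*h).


WVP = mass_loss / (area x time) x 10000
WVP = 1.8 / (50 x 14) x 10000
WVP = 1.8 / 700 x 10000 = 25.71 g/(m^2*h)


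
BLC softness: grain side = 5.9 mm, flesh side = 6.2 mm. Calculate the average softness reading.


6.05 mm

Average = (5.9 + 6.2) / 2
Average = 6.05 mm


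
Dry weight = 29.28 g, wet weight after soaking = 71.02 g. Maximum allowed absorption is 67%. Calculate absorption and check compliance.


Absorption = 142.6%
Compliant: No

WA = (71.02 - 29.28) / 29.28 x 100 = 142.6%
Maximum allowed: 67%
Compliant: No


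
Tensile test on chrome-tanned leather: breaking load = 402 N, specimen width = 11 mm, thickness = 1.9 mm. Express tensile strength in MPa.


19.23 MPa


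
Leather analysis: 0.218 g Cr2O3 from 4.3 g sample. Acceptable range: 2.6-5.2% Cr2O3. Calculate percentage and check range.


Cr2O3 = 5.07%
Within range: Yes


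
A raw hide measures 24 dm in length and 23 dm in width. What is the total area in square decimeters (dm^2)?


Area = length x width
Area = 24 x 23 = 552 dm^2


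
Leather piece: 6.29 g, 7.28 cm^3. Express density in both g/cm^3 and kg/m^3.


Density = 6.29 / 7.28 = 0.864 g/cm^3
Convert: 0.864 x 1000 = 864 kg/m^3


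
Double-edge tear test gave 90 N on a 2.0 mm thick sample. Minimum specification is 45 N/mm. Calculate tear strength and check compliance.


Tear strength = 45.0 N/mm
Compliant: Yes


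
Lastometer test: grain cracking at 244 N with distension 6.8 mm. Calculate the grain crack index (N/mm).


Grain crack index = force / distension
Index = 244 / 6.8 = 35.9 N/mm


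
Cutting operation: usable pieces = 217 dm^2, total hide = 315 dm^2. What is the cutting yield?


Yield = usable / total x 100
Yield = 217 / 315 x 100 = 68.9%


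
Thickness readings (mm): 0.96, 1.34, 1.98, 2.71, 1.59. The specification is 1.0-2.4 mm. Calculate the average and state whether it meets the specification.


Sum = 8.58
Average = 8.58 / 5 = 1.72 mm
Specification range: 1.0 to 2.4 mm
Within spec: Yes


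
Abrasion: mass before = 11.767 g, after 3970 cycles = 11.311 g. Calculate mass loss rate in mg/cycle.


Mass loss = 11.767 - 11.311 = 0.456 g
Rate = 0.456 / 3970 x 1000 = 0.115 mg/cycle


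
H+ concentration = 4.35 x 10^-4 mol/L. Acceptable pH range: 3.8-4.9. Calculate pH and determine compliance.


pH = 3.36
Compliant: No

pH = -log10(4.35 x 10^-4) = 3.36
Range: 3.8 to 4.9
Compliant: No


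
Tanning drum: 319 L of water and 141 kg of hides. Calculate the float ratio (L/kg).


2.3


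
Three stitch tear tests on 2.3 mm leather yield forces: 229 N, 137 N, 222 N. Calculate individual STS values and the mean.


STS1 = 99.6 N/mm
STS2 = 59.6 N/mm
STS3 = 96.5 N/mm
Mean = 85.2 N/mm


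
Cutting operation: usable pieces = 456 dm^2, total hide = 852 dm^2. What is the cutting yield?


Yield = usable / total x 100
Yield = 456 / 852 x 100 = 53.5%


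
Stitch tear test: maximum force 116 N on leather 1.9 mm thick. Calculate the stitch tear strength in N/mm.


Stitch tear strength = force / thickness
STS = 116 / 1.9 = 61.1 N/mm


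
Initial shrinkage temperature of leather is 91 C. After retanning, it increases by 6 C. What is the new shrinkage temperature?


97 C

New Ts = 91 + 6 = 97 C


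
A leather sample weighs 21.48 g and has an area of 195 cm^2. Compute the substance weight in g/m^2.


Substance weight = mass / area x 10000
SW = 21.48 / 195 x 10000
SW = 1101.5 g/m^2


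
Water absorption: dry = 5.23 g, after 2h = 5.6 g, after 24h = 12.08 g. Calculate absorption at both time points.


WA (2h) = (5.6 - 5.23) / 5.23 x 100 = 7.1%
WA (24h) = (12.08 - 5.23) / 5.23 x 100 = 131.0%


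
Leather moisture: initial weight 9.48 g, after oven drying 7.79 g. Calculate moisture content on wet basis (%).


17.8%


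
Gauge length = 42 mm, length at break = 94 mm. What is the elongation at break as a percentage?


123.8%

Extension = 94 - 42 = 52 mm
Elongation = 52 / 42 x 100 = 123.8%


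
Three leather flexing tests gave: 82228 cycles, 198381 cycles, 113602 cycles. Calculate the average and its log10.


Average = (82228 + 198381 + 113602) / 3 = 131404 cycles
log10(131404) = 5.12


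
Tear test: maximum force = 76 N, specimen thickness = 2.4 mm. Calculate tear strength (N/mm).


Tear strength = force / thickness
Tear = 76 / 2.4 = 31.7 N/mm


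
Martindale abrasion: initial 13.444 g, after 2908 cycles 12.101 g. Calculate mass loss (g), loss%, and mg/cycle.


Loss = 13.444 - 12.101 = 1.343 g
Loss% = 1.343 / 13.444 x 100 = 9.99%
Rate = 1.343 / 2908 x 1000 = 0.462 mg/cycle


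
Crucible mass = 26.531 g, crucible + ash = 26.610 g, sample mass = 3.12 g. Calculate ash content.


Ash mass = 0.079 g
Ash content = 2.53%

Ash mass = 26.610 - 26.531 = 0.079 g
Ash% = 0.079 / 3.12 x 100 = 2.53%


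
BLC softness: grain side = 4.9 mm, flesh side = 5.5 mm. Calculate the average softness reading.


Average = (4.9 + 5.5) / 2
Average = 5.20 mm


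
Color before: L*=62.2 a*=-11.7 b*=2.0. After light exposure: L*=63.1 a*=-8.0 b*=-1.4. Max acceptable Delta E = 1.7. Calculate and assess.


dL = 0.9, da = 3.7, db = -3.4
dE = sqrt((0.9)^2 + (3.7)^2 + (-3.4)^2) = 5.10
Max = 1.7
Passes: No


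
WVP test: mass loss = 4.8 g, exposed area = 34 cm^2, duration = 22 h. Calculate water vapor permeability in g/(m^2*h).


64.17 g/(m^2*h)

WVP = mass_loss / (area x time) x 10000
WVP = 4.8 / (34 x 22) x 10000
WVP = 4.8 / 748 x 10000 = 64.17 g/(m^2*h)


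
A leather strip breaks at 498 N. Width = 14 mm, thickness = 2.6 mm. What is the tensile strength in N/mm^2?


13.68 N/mm^2

Cross-sectional area = 14 x 2.6 = 36.4 mm^2
Tensile strength = 498 / 36.4 = 13.68 N/mm^2


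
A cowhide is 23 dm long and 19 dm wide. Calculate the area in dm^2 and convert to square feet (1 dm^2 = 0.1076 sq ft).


437 dm^2
47.02 sq ft

Area = 23 x 19 = 437 dm^2
Conversion: 437 x 0.1076 = 47.02 sq ft


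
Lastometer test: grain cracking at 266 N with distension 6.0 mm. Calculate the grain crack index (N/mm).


44.3 N/mm

Grain crack index = force / distension
Index = 266 / 6.0 = 44.3 N/mm


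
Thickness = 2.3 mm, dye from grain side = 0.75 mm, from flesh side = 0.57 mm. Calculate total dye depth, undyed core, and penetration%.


Total dyed = 0.75 + 0.57 = 1.32 mm
Undyed core = 2.3 - 1.32 = 0.98 mm
Penetration = 1.32 / 2.3 x 100 = 57.4%


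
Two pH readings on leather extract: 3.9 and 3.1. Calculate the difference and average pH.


Difference = 0.8
Average pH = 3.50


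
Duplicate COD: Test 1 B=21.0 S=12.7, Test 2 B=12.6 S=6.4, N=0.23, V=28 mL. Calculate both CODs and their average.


COD1 = (21.0 - 12.7) x 0.23 x 8000 / 28 = 545.4 mg/L
COD2 = (12.6 - 6.4) x 0.23 x 8000 / 28 = 407.4 mg/L
Average = (545.4 + 407.4) / 2 = 476.4 mg/L


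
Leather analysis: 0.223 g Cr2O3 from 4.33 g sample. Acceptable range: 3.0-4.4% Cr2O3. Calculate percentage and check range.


Cr2O3% = 0.223 / 4.33 x 100 = 5.15%
Acceptable range: 3.0 to 4.4%
Within range: No


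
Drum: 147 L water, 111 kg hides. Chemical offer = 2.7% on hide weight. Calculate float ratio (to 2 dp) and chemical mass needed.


Float ratio = 147 / 111 = 1.32
Chemical = 111 x 2.7 / 100 = 2.997 kg


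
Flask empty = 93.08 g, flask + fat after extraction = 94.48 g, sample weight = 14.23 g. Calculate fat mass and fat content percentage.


Fat mass = 1.40 g
Fat content = 9.8%


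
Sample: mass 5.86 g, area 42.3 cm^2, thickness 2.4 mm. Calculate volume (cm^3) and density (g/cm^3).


Volume = 10.152 cm^3
Density = 0.577 g/cm^3

Thickness in cm = 2.4 / 10 = 0.24 cm
Volume = 42.3 x 0.24 = 10.152 cm^3
Density = 5.86 / 10.152 = 0.577 g/cm^3


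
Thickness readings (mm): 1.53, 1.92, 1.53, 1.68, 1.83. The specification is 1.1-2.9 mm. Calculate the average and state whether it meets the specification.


Sum = 8.49
Average = 8.49 / 5 = 1.70 mm
Specification range: 1.1 to 2.9 mm
Within spec: Yes


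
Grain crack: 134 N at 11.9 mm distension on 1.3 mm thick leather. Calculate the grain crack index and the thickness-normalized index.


Crack index = 11.3 N/mm
Normalized index = 8.7 N/mm per mm
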